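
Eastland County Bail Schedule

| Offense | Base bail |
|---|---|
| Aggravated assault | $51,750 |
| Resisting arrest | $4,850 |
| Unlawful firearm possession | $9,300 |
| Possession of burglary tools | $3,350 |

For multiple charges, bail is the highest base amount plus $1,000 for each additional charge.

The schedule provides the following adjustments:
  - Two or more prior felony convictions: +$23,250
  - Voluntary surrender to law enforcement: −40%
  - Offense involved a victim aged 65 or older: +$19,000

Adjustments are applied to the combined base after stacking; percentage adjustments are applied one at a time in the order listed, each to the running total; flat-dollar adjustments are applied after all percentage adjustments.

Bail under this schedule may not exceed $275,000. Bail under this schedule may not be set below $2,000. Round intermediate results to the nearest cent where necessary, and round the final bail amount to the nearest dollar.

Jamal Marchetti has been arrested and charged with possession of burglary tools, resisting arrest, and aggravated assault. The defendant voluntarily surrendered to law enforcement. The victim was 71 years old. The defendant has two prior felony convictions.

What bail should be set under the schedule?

$74,500

Base amounts from the schedule: possession of burglary tools $3,350; resisting arrest $4,850; aggravated assault $51,750.
Stacking rule: highest base plus $1,000 per additional charge. Highest is aggravated assault at $51,750; 2 additional charges → +$2,000. Combined base = $53,750.
Voluntary surrender to law enforcement (−40%): $53,750 × 0.6 = $32,250.
Two or more prior felony convictions (+$23,250 flat): $32,250 + $23,250 = $55,500.
Offense involved a victim aged 65 or older (+$19,000 flat): $55,500 + $19,000 = $74,500.
$74,500 is within the $275,000 maximum.
$74,500 is at or above the $2,000 minimum.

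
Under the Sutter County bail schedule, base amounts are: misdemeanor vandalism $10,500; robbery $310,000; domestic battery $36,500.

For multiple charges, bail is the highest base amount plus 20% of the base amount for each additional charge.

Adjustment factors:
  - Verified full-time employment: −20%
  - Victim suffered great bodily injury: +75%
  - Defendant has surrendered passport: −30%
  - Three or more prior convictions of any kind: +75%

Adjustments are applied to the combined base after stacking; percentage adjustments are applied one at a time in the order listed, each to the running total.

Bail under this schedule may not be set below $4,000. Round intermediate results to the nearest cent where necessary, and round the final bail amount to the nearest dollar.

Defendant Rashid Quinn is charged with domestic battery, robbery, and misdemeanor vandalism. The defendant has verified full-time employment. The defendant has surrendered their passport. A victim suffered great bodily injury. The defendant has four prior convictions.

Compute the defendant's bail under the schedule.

$547,771

Base amounts from the schedule: domestic battery $36,500; robbery $310,000; misdemeanor vandalism $10,500.
Stacking rule: highest base plus 20% of each additional charge. Highest is robbery at $310,000. Additional: $36,500 × 20% = $7,300; $10,500 × 20% = $2,100. Combined base = $310,000 + $9,400 = $319,400.
Verified full-time employment (−20%): $319,400 × 0.8 = $255,520.
Victim suffered great bodily injury (+75%): $255,520 × 1.75 = $447,160.
Defendant has surrendered passport (−30%): $447,160 × 0.7 = $313,012.
Three or more prior convictions of any kind (+75%): $313,012 × 1.75 = $547,771.
$547,771 is at or above the $4,000 minimum.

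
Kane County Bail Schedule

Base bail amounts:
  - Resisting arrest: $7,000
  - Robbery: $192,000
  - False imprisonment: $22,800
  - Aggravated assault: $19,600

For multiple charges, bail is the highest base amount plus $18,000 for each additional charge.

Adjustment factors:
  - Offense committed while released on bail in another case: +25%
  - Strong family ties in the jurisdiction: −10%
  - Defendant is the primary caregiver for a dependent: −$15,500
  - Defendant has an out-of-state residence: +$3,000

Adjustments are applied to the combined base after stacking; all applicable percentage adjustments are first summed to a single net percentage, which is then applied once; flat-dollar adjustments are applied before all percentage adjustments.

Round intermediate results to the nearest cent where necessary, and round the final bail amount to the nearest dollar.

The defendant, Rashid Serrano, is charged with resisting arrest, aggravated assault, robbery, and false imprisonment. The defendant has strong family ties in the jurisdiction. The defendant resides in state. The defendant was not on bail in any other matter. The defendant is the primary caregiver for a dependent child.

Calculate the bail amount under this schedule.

$207,450

Base amounts from the schedule: resisting arrest $7,000; aggravated assault $19,600; robbery $192,000; false imprisonment $22,800.
Stacking rule: highest base plus $18,000 per additional charge. Highest is robbery at $192,000; 3 additional charges → +$54,000. Combined base = $246,000.
Defendant is the primary caregiver for a dependent (−$15,500 flat): $246,000 − $15,500 = $230,500.
Strong family ties in the jurisdiction (−10%): $230,500 × 0.9 = $207,450.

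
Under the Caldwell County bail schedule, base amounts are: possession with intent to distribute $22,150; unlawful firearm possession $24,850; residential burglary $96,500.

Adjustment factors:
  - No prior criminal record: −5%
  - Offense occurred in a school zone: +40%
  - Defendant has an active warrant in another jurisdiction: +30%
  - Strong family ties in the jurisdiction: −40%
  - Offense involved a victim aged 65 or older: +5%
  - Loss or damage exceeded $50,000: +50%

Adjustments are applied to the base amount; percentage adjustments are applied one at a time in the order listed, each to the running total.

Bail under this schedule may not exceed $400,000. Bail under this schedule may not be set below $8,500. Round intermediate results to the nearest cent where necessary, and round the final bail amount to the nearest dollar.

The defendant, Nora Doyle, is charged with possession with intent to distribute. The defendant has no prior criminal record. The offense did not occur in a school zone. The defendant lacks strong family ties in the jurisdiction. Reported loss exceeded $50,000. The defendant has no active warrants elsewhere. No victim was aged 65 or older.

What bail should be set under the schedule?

$31,564

Base amounts from the schedule: possession with intent to distribute $22,150.
Single charge. Combined base = $22,150.
No prior criminal record (−5%): $22,150 × 0.95 = $21,042.50.
Loss or damage exceeded $50,000 (+50%): $21,042.50 × 1.5 = $31,563.75.
$31,563.75 is within the $400,000 maximum.
$31,563.75 is at or above the $8,500 minimum.
Rounded to the nearest dollar: $31,564.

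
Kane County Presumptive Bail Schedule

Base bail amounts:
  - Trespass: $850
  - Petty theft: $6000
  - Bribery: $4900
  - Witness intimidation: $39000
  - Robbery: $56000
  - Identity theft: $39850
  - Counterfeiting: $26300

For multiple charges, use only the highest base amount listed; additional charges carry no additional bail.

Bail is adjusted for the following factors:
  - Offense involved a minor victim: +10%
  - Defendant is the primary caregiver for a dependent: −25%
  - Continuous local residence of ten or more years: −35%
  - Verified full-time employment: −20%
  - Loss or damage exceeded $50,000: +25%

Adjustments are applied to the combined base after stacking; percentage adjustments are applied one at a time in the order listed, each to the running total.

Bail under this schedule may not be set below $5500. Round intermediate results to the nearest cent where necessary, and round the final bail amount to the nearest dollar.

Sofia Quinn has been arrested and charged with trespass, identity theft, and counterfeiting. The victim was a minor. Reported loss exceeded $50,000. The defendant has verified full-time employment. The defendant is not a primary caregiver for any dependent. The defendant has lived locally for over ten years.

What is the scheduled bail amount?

Base amounts from the schedule: trespass $850; identity theft $39850; counterfeiting $26300.
Stacking rule: use the highest base only. Highest is identity theft at $39850. Combined base = $39850.
Offense involved a minor victim (+10%): $39850 × 1.1 = $43835.
Continuous local residence of ten or more years (−35%): $43835 × 0.65 = $28492.75.
Verified full-time employment (−20%): $28492.75 × 0.8 = $22794.20.
Loss or damage exceeded $50,000 (+25%): $22794.20 × 1.25 = $28492.75.
$28492.75 is at or above the $5500 minimum.
Rounded to the nearest dollar: $28493.

$28493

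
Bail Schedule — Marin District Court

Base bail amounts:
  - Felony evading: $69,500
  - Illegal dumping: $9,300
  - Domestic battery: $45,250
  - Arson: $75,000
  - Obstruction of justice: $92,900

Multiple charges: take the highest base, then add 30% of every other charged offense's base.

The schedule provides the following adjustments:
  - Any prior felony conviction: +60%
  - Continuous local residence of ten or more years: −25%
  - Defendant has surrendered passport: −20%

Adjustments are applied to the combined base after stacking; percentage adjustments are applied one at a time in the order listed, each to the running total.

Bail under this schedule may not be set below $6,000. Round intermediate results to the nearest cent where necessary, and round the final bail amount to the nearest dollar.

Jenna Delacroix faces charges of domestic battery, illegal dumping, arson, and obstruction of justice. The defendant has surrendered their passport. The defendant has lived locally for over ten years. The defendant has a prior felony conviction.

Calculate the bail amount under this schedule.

$126,494

Base amounts from the schedule: domestic battery $45,250; illegal dumping $9,300; arson $75,000; obstruction of justice $92,900.
Stacking rule: highest base plus 30% of each additional charge. Highest is obstruction of justice at $92,900. Additional: $45,250 × 30% = $13,575; $9,300 × 30% = $2,790; $75,000 × 30% = $22,500. Combined base = $92,900 + $38,865 = $131,765.
Any prior felony conviction (+60%): $131,765 × 1.6 = $210,824.
Continuous local residence of ten or more years (−25%): $210,824 × 0.75 = $158,118.
Defendant has surrendered passport (−20%): $158,118 × 0.8 = $126,494.40.
$126,494.40 is at or above the $6,000 minimum.
Rounded to the nearest dollar: $126,494.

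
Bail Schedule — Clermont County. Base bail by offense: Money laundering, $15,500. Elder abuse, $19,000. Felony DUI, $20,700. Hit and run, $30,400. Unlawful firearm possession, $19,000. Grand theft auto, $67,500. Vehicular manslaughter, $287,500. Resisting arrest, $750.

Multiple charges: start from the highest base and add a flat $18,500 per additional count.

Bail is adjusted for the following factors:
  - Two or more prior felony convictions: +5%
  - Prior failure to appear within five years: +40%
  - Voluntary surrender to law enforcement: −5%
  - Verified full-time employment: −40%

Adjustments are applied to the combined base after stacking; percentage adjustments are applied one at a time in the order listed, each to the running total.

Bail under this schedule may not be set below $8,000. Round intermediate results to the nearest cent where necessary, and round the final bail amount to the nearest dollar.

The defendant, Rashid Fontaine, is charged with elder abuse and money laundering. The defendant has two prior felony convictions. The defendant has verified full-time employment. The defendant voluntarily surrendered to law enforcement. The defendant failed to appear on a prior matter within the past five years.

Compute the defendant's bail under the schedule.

Base amounts from the schedule: elder abuse $19,000; money laundering $15,500.
Stacking rule: highest base plus $18,500 per additional charge. Highest is elder abuse at $19,000; 1 additional charge → +$18,500. Combined base = $37,500.
Two or more prior felony convictions (+5%): $37,500 × 1.05 = $39,375.
Prior failure to appear within five years (+40%): $39,375 × 1.4 = $55,125.
Voluntary surrender to law enforcement (−5%): $55,125 × 0.95 = $52,368.75.
Verified full-time employment (−40%): $52,368.75 × 0.6 = $31,421.25.
$31,421.25 is at or above the $8,000 minimum.
Rounded to the nearest dollar: $31,421.

$31,421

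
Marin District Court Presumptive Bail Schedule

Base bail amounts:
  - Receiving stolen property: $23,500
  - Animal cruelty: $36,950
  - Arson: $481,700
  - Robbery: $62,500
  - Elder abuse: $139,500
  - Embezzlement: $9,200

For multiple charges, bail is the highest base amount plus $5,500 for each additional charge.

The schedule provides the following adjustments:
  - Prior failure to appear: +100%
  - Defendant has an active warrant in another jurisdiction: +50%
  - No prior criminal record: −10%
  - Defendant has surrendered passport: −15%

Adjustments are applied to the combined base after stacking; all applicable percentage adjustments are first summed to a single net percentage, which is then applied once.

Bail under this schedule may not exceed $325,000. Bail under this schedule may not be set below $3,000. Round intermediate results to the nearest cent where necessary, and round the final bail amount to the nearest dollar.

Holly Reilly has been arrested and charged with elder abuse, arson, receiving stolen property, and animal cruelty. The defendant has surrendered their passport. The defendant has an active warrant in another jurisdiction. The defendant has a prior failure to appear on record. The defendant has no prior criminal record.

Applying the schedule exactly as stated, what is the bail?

Base amounts from the schedule: elder abuse $139,500; arson $481,700; receiving stolen property $23,500; animal cruelty $36,950.
Stacking rule: highest base plus $5,500 per additional charge. Highest is arson at $481,700; 3 additional charges → +$16,500. Combined base = $498,200.
Net percentage adjustment: +100% +50% −10% −15% = +125%. $498,200 × 2.25 = $1,120,950.
Result $1,120,950 exceeds the maximum of $325,000; bail is capped at $325,000.
$325,000 is at or above the $3,000 minimum.

$325,000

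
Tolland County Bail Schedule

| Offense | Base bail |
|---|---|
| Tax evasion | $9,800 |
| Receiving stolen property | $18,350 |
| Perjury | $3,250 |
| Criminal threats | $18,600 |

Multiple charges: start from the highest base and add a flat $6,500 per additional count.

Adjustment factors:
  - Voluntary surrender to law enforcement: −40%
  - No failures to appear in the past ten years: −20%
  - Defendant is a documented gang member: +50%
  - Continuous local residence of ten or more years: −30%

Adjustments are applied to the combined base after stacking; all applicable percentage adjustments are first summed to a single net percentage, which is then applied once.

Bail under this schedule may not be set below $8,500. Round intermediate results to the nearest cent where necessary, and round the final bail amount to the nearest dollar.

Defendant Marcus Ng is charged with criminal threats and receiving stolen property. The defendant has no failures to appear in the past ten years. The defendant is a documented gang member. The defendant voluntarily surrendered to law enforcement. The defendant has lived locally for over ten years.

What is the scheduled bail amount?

$15,060

Base amounts from the schedule: criminal threats $18,600; receiving stolen property $18,350.
Stacking rule: highest base plus $6,500 per additional charge. Highest is criminal threats at $18,600; 1 additional charge → +$6,500. Combined base = $25,100.
Net percentage adjustment: −40% −20% +50% −30% = −40%. $25,100 × 0.6 = $15,060.
$15,060 is at or above the $8,500 minimum.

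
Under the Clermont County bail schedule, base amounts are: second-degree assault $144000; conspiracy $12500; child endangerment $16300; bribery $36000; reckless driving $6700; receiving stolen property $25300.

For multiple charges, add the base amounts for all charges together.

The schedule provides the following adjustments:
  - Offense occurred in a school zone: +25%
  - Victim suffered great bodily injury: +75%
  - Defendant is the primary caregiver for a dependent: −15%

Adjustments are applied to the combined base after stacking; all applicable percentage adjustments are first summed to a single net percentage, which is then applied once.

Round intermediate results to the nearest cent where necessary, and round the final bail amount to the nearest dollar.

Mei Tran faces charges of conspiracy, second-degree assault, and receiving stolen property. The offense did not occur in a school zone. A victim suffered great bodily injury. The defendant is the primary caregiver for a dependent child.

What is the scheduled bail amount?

$290880

Base amounts from the schedule: conspiracy $12500; second-degree assault $144000; receiving stolen property $25300.
Stacking rule: sum of all bases. $12500 + $144000 + $25300 = $181800.
Net percentage adjustment: +75% −15% = +60%. $181800 × 1.6 = $290880.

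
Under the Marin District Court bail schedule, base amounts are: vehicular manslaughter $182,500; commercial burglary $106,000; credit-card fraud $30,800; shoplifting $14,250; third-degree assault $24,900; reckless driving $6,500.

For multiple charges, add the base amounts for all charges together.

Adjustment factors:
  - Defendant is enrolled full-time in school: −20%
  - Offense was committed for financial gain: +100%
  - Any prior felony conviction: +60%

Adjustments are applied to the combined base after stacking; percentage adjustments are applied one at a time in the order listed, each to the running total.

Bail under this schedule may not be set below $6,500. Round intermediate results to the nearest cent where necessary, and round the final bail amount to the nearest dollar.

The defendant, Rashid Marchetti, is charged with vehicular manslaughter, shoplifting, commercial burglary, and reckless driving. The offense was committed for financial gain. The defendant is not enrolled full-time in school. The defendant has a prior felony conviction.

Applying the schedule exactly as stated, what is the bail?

Base amounts from the schedule: vehicular manslaughter $182,500; shoplifting $14,250; commercial burglary $106,000; reckless driving $6,500.
Stacking rule: sum of all bases. $182,500 + $14,250 + $106,000 + $6,500 = $309,250.
Offense was committed for financial gain (+100%): $309,250 × 2 = $618,500.
Any prior felony conviction (+60%): $618,500 × 1.6 = $989,600.
$989,600 is at or above the $6,500 minimum.

$989,600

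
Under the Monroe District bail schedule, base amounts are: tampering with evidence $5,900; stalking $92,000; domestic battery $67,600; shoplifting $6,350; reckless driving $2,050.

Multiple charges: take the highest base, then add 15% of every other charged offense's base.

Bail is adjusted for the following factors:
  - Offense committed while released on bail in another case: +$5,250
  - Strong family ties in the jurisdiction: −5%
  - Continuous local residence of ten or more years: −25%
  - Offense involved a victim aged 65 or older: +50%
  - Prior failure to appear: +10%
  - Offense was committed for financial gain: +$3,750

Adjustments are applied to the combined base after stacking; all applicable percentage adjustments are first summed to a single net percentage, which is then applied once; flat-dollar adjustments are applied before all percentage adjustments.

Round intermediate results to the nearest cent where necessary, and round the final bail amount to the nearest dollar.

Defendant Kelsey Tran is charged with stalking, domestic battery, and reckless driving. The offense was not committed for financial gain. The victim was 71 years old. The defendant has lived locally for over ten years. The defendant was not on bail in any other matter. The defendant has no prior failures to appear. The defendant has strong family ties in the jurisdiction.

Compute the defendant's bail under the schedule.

$122,937

Base amounts from the schedule: stalking $92,000; domestic battery $67,600; reckless driving $2,050.
Stacking rule: highest base plus 15% of each additional charge. Highest is stalking at $92,000. Additional: $67,600 × 15% = $10,140; $2,050 × 15% = $307.50. Combined base = $92,000 + $10,447.50 = $102,447.50.
Net percentage adjustment: −5% −25% +50% = +20%. $102,447.50 × 1.2 = $122,937.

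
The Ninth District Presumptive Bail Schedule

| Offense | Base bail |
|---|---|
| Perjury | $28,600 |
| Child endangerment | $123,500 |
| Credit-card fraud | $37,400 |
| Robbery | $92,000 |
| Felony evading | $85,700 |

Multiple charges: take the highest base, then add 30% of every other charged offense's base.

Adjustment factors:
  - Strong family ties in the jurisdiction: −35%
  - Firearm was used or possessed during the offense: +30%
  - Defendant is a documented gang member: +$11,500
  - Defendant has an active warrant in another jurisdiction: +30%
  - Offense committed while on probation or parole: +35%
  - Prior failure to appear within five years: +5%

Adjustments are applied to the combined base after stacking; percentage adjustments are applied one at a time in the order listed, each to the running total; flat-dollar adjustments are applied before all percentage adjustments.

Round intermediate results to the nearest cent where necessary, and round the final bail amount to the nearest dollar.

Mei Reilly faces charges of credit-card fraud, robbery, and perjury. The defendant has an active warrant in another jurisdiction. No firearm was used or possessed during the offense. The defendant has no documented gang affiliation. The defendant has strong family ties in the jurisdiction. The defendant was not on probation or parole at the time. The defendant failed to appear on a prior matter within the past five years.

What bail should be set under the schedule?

$99,195

Base amounts from the schedule: credit-card fraud $37,400; robbery $92,000; perjury $28,600.
Stacking rule: highest base plus 30% of each additional charge. Highest is robbery at $92,000. Additional: $37,400 × 30% = $11,220; $28,600 × 30% = $8,580. Combined base = $92,000 + $19,800 = $111,800.
Strong family ties in the jurisdiction (−35%): $111,800 × 0.65 = $72,670.
Defendant has an active warrant in another jurisdiction (+30%): $72,670 × 1.3 = $94,471.
Prior failure to appear within five years (+5%): $94,471 × 1.05 = $99,194.55.
Rounded to the nearest dollar: $99,195.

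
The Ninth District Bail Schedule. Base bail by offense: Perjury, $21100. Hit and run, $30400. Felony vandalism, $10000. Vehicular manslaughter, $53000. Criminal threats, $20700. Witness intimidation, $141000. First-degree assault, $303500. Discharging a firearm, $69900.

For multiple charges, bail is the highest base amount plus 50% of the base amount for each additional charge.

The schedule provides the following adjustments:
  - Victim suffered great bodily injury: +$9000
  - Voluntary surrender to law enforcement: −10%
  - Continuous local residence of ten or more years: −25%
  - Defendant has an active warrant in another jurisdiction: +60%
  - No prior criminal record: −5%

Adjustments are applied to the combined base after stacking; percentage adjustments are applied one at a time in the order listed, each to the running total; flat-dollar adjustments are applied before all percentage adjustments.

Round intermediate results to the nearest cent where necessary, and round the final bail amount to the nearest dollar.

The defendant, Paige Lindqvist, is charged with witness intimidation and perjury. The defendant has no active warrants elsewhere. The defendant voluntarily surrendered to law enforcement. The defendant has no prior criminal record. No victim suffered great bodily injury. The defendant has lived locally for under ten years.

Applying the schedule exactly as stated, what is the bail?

Base amounts from the schedule: witness intimidation $141000; perjury $21100.
Stacking rule: highest base plus 50% of each additional charge. Highest is witness intimidation at $141000. Additional: $21100 × 50% = $10550. Combined base = $141000 + $10550 = $151550.
Voluntary surrender to law enforcement (−10%): $151550 × 0.9 = $136395.
No prior criminal record (−5%): $136395 × 0.95 = $129575.25.
Rounded to the nearest dollar: $129575.

$129575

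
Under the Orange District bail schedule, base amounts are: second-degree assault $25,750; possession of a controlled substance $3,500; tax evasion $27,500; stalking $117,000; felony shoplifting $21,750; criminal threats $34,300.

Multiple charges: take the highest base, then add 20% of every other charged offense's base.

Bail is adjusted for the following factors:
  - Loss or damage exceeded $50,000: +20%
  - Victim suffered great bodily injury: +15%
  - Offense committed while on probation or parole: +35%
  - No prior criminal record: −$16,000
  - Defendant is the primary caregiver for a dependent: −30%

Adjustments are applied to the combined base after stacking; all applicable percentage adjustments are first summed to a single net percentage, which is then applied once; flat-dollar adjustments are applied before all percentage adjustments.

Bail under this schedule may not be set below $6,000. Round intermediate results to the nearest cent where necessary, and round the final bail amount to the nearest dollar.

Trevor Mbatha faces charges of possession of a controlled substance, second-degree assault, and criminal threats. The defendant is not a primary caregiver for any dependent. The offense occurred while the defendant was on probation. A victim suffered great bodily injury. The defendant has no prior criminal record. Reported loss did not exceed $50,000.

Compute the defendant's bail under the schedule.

Base amounts from the schedule: possession of a controlled substance $3,500; second-degree assault $25,750; criminal threats $34,300.
Stacking rule: highest base plus 20% of each additional charge. Highest is criminal threats at $34,300. Additional: $3,500 × 20% = $700; $25,750 × 20% = $5,150. Combined base = $34,300 + $5,850 = $40,150.
No prior criminal record (−$16,000 flat): $40,150 − $16,000 = $24,150.
Net percentage adjustment: +15% +35% = +50%. $24,150 × 1.5 = $36,225.
$36,225 is at or above the $6,000 minimum.

$36,225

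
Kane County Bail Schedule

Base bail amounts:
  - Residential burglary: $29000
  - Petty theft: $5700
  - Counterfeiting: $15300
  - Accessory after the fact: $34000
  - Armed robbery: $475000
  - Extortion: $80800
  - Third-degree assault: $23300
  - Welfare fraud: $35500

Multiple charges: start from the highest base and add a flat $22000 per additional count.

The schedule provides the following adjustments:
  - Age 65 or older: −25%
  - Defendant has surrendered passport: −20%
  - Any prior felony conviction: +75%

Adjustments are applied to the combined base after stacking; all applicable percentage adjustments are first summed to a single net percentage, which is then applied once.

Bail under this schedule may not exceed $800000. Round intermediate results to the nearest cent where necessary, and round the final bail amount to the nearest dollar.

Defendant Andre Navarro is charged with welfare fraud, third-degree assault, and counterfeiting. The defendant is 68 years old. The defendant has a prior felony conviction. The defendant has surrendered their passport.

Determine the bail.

$103350

Base amounts from the schedule: welfare fraud $35500; third-degree assault $23300; counterfeiting $15300.
Stacking rule: highest base plus $22000 per additional charge. Highest is welfare fraud at $35500; 2 additional charges → +$44000. Combined base = $79500.
Net percentage adjustment: −25% −20% +75% = +30%. $79500 × 1.3 = $103350.
$103350 is within the $800000 maximum.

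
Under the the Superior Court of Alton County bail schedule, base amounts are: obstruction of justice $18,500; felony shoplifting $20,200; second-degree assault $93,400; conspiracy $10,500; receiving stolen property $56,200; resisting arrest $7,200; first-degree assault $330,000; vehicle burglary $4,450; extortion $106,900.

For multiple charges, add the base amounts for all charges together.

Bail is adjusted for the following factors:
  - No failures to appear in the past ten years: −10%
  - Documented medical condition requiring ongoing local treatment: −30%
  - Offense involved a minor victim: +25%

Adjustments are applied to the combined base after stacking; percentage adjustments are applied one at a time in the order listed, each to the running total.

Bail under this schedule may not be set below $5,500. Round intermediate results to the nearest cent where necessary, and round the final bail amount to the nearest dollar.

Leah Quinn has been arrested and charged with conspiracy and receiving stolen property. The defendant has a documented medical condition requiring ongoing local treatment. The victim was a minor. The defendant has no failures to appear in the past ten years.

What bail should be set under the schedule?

Base amounts from the schedule: conspiracy $10,500; receiving stolen property $56,200.
Stacking rule: sum of all bases. $10,500 + $56,200 = $66,700.
No failures to appear in the past ten years (−10%): $66,700 × 0.9 = $60,030.
Documented medical condition requiring ongoing local treatment (−30%): $60,030 × 0.7 = $42,021.
Offense involved a minor victim (+25%): $42,021 × 1.25 = $52,526.25.
$52,526.25 is at or above the $5,500 minimum.
Rounded to the nearest dollar: $52,526.

$52,526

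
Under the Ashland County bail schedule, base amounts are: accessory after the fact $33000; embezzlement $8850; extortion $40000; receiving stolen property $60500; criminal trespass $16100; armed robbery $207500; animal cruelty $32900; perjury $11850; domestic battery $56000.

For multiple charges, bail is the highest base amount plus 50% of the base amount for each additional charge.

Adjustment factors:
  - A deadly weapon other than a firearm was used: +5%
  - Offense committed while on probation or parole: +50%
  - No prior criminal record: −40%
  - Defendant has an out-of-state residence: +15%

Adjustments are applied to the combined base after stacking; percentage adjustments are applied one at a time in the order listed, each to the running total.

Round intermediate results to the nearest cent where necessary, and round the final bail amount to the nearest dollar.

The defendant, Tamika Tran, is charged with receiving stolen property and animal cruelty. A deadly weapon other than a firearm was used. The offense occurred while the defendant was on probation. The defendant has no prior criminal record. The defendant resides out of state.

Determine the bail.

Base amounts from the schedule: receiving stolen property $60500; animal cruelty $32900.
Stacking rule: highest base plus 50% of each additional charge. Highest is receiving stolen property at $60500. Additional: $32900 × 50% = $16450. Combined base = $60500 + $16450 = $76950.
A deadly weapon other than a firearm was used (+5%): $76950 × 1.05 = $80797.50.
Offense committed while on probation or parole (+50%): $80797.50 × 1.5 = $121196.25.
No prior criminal record (−40%): $121196.25 × 0.6 = $72717.75.
Defendant has an out-of-state residence (+15%): $72717.75 × 1.15 = $83625.41.
Rounded to the nearest dollar: $83625.

$83625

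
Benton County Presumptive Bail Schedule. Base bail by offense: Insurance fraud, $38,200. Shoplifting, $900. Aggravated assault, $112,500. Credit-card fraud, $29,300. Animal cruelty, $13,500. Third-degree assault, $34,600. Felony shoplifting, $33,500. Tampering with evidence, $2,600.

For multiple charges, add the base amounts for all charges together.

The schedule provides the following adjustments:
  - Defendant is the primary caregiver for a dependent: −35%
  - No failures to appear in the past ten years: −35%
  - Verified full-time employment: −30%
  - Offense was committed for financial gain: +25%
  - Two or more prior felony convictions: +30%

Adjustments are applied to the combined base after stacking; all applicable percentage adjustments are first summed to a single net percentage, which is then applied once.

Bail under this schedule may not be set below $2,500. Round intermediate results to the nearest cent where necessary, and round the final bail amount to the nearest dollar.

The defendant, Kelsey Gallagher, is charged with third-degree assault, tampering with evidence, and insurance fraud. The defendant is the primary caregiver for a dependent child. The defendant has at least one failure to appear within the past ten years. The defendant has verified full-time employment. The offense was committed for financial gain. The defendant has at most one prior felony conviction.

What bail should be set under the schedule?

Base amounts from the schedule: third-degree assault $34,600; tampering with evidence $2,600; insurance fraud $38,200.
Stacking rule: sum of all bases. $34,600 + $2,600 + $38,200 = $75,400.
Net percentage adjustment: −35% −30% +25% = −40%. $75,400 × 0.6 = $45,240.
$45,240 is at or above the $2,500 minimum.

$45,240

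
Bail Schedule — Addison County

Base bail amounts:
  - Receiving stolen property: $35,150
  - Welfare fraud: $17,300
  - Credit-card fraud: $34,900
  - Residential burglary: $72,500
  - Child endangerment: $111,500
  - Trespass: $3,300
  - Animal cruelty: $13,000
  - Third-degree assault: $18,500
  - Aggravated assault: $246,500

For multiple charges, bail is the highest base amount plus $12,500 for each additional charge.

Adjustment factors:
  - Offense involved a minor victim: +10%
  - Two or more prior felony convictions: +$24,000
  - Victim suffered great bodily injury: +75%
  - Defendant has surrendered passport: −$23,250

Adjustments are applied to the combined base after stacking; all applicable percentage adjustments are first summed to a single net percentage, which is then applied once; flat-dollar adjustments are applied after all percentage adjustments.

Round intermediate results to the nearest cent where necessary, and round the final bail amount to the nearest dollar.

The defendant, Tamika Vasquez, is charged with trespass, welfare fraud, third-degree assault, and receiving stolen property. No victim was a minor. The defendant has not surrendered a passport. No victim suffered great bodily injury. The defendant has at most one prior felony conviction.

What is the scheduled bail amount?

Base amounts from the schedule: trespass $3,300; welfare fraud $17,300; third-degree assault $18,500; receiving stolen property $35,150.
Stacking rule: highest base plus $12,500 per additional charge. Highest is receiving stolen property at $35,150; 3 additional charges → +$37,500. Combined base = $72,650.
No adjustment factors apply to this defendant.

$72,650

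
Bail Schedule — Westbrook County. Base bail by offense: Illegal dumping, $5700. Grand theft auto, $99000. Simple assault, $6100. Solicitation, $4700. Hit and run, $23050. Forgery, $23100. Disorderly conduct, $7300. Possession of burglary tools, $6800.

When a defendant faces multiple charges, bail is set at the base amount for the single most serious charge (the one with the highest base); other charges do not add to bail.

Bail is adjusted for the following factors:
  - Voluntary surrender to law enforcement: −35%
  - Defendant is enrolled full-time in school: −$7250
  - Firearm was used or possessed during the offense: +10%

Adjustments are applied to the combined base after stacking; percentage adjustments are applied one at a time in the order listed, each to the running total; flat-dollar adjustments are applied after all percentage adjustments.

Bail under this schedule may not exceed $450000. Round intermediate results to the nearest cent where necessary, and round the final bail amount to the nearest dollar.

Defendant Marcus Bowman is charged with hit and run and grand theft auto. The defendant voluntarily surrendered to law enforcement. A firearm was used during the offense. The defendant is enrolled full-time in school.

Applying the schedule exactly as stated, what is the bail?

$63535

Base amounts from the schedule: hit and run $23050; grand theft auto $99000.
Stacking rule: use the highest base only. Highest is grand theft auto at $99000. Combined base = $99000.
Voluntary surrender to law enforcement (−35%): $99000 × 0.65 = $64350.
Firearm was used or possessed during the offense (+10%): $64350 × 1.1 = $70785.
Defendant is enrolled full-time in school (−$7250 flat): $70785 − $7250 = $63535.
$63535 is within the $450000 maximum.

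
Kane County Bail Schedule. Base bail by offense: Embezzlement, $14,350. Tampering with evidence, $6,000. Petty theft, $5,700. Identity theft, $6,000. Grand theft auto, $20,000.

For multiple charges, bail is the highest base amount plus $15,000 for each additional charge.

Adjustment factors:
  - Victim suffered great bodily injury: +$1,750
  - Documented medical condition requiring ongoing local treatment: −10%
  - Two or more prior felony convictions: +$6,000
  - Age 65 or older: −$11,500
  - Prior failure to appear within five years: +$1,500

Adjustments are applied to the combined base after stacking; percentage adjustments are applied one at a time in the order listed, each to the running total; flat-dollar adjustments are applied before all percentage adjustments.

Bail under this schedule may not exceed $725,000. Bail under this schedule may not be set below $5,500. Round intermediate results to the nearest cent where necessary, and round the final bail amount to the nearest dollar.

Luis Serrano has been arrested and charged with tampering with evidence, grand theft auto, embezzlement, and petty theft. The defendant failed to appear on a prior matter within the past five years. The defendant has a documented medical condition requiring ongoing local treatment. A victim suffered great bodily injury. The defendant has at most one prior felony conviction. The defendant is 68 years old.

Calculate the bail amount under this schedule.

Base amounts from the schedule: tampering with evidence $6,000; grand theft auto $20,000; embezzlement $14,350; petty theft $5,700.
Stacking rule: highest base plus $15,000 per additional charge. Highest is grand theft auto at $20,000; 3 additional charges → +$45,000. Combined base = $65,000.
Victim suffered great bodily injury (+$1,750 flat): $65,000 + $1,750 = $66,750.
Age 65 or older (−$11,500 flat): $66,750 − $11,500 = $55,250.
Prior failure to appear within five years (+$1,500 flat): $55,250 + $1,500 = $56,750.
Documented medical condition requiring ongoing local treatment (−10%): $56,750 × 0.9 = $51,075.
$51,075 is within the $725,000 maximum.
$51,075 is at or above the $5,500 minimum.

$51,075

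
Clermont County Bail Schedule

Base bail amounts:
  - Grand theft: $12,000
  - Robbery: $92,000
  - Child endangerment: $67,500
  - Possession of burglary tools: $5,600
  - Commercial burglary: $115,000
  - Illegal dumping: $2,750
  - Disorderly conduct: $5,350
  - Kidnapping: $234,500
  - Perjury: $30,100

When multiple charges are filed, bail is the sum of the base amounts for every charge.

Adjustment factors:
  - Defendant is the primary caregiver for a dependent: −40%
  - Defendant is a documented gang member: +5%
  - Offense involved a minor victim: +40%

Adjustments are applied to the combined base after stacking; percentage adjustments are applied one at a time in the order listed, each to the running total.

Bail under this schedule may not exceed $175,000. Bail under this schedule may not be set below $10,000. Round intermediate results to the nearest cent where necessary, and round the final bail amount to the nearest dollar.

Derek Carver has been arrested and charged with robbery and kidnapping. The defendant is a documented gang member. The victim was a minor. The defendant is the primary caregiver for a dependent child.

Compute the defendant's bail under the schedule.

$175,000

Base amounts from the schedule: robbery $92,000; kidnapping $234,500.
Stacking rule: sum of all bases. $92,000 + $234,500 = $326,500.
Defendant is the primary caregiver for a dependent (−40%): $326,500 × 0.6 = $195,900.
Defendant is a documented gang member (+5%): $195,900 × 1.05 = $205,695.
Offense involved a minor victim (+40%): $205,695 × 1.4 = $287,973.
Result $287,973 exceeds the maximum of $175,000; bail is capped at $175,000.
$175,000 is at or above the $10,000 minimum.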